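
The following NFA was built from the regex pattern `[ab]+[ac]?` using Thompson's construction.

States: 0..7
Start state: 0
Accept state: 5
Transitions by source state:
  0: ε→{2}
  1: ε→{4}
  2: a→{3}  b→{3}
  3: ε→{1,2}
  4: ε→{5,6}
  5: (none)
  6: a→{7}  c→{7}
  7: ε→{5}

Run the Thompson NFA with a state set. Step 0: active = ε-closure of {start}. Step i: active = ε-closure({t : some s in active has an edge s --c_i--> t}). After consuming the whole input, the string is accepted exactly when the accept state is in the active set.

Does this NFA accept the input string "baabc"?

Answer: ACCEPT

Trace:
initial (ε-close {0}): {0,2}
'b' @ 1: {1,2,3,4,5,6}  ✓accept
'a' @ 2: {1,2,3,4,5,6,7}  ✓accept
'a' @ 3: {1,2,3,4,5,6,7}  ✓accept
'b' @ 4: {1,2,3,4,5,6}  ✓accept
'c' @ 5: {5,7}  ✓accept
after full input: {5,7}  (accept=5 in)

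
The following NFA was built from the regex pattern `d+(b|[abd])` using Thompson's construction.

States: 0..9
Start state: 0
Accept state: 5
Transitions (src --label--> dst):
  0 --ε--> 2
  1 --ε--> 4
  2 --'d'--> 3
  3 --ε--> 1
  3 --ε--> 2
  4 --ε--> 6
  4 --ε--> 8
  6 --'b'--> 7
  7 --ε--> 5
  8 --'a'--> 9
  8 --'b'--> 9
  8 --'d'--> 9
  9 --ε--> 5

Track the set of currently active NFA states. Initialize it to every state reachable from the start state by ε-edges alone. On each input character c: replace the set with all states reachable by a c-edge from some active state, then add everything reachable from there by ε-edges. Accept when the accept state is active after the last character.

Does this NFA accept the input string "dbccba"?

Answer: REJECT

Trace:
S₀ = ε-closure({0}) = {0,2}
'd' @ 1: {1,2,3,4,6,8}
'b' @ 2: {5,7,9}  [accepting]
'c' @ 3: {}  — state set empty
rest 'cba' ignored (set empty)
after full input: {}  (accept=5 not in)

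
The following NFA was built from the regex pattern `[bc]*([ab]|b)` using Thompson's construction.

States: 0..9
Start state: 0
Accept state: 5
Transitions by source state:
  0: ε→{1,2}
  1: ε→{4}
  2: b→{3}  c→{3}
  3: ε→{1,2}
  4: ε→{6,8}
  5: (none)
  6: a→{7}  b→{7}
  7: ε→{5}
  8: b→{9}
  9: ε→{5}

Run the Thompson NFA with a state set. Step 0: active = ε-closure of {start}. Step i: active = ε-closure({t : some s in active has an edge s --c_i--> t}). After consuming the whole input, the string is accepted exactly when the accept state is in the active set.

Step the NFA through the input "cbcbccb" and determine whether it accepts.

initial (ε-close {0}): {0,1,2,4,6,8}
'c' @ 1: {1,2,3,4,6,8}
'b' @ 2: {1,2,3,4,5,6,7,8,9}  (accept∈set)
'c' @ 3: {1,2,3,4,6,8}
'b' @ 4: {1,2,3,4,5,6,7,8,9}  (accept∈set)
'c' @ 5: {1,2,3,4,6,8}
'c' @ 6: {1,2,3,4,6,8}
'b' @ 7: {1,2,3,4,5,6,7,8,9}  (accept∈set)
final: {1,2,3,4,5,6,7,8,9}; accept 5 in set

Answer: ACCEPT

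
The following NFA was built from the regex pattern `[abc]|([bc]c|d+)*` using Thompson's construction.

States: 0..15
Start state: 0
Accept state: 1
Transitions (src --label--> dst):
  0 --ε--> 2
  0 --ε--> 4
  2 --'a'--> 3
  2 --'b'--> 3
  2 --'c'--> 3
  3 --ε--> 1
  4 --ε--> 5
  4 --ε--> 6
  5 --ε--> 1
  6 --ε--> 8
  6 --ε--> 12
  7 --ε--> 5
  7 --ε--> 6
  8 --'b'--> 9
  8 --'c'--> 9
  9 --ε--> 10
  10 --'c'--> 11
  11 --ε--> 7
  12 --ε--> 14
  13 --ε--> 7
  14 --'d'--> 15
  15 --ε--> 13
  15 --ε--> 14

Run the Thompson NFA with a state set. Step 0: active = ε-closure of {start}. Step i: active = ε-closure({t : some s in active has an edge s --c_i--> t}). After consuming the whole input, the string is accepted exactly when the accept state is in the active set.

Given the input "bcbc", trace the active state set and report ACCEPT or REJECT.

initial (ε-close {0}): {0,1,2,4,5,6,8,12,14}
'b' @ 1: {1,3,9,10}  ✓accept
'c' @ 2: {1,5,6,7,8,11,12,14}  ✓accept
'b' @ 3: {9,10}
'c' @ 4: {1,5,6,7,8,11,12,14}  ✓accept
end set {1,5,6,7,8,11,12,14} — state 1 in

Answer: ACCEPT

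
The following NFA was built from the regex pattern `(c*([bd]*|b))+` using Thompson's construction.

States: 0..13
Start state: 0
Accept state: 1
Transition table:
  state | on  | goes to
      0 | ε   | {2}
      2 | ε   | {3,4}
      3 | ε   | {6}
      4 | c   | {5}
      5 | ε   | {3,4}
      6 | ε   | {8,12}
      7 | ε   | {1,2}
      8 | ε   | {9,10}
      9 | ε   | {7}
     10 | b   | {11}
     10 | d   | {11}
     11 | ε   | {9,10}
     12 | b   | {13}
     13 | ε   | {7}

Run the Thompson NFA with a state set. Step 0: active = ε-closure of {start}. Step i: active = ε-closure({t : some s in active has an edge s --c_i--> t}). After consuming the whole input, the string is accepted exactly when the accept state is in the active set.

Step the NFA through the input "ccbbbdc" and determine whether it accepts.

Answer: ACCEPT

Trace:
initial (ε-close {0}): {0,1,2,3,4,6,7,8,9,10,12}
'c' @ 1: {1,2,3,4,5,6,7,8,9,10,12}  [accepting]
'c' @ 2: {1,2,3,4,5,6,7,8,9,10,12}  [accepting]
'b' @ 3: {1,2,3,4,6,7,8,9,10,11,12,13}  [accepting]
'b' @ 4: {1,2,3,4,6,7,8,9,10,11,12,13}  [accepting]
'b' @ 5: {1,2,3,4,6,7,8,9,10,11,12,13}  [accepting]
'd' @ 6: {1,2,3,4,6,7,8,9,10,11,12}  [accepting]
'c' @ 7: {1,2,3,4,5,6,7,8,9,10,12}  [accepting]
after full input: {1,2,3,4,5,6,7,8,9,10,12}  (accept=1 in)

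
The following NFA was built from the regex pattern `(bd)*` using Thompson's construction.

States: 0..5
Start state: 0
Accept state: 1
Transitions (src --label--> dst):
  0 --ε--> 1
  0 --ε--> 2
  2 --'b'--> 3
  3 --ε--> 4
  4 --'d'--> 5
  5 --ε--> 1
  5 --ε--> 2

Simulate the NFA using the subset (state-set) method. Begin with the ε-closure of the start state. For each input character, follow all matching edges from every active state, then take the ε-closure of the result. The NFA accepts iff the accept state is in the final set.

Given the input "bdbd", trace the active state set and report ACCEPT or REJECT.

Answer: ACCEPT

Trace:
start: ε-closure({0}) = {0,1,2}
'b' @ 1: {3,4}
'd' @ 2: {1,2,5}  ✓accept
'b' @ 3: {3,4}
'd' @ 4: {1,2,5}  ✓accept
final: {1,2,5}; accept 1 in set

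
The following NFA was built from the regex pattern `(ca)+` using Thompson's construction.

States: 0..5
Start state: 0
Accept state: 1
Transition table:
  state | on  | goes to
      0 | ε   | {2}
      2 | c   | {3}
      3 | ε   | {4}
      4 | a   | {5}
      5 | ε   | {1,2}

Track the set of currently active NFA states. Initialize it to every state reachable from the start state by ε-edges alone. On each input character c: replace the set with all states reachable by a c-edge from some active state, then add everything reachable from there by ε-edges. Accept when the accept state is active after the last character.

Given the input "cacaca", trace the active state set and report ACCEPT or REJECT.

Answer: ACCEPT

Trace:
initial (ε-close {0}): {0,2}
'c' @ 1: {3,4}
'a' @ 2: {1,2,5}  (accept∈set)
'c' @ 3: {3,4}
'a' @ 4: {1,2,5}  (accept∈set)
'c' @ 5: {3,4}
'a' @ 6: {1,2,5}  (accept∈set)
final: {1,2,5}; accept 1 in set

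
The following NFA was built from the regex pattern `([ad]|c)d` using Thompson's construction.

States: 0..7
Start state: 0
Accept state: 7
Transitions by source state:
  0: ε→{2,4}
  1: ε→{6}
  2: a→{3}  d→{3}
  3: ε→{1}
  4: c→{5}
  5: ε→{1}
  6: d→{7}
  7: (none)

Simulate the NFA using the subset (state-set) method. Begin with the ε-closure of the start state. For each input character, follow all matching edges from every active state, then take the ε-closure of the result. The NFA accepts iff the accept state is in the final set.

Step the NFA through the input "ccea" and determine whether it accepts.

Answer: REJECT

Trace:
initial (ε-close {0}): {0,2,4}
'c' @ 1: {1,5,6}
'c' @ 2: {}  — state set empty
rest 'ea' ignored (set empty)
end set {} — state 7 not in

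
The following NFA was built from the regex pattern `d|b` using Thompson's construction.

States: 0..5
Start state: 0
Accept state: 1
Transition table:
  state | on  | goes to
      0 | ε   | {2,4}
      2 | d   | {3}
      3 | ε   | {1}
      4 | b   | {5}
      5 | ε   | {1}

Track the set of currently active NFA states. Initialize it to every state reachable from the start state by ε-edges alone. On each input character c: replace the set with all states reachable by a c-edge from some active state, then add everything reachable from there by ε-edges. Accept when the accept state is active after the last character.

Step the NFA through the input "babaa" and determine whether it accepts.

S₀ = ε-closure({0}) = {0,2,4}
'b' @ 1: {1,5}  (accept∈set)
'a' @ 2: {}  — no active states
rest 'baa' ignored (set empty)
final: {}; accept 1 not in set

Answer: REJECT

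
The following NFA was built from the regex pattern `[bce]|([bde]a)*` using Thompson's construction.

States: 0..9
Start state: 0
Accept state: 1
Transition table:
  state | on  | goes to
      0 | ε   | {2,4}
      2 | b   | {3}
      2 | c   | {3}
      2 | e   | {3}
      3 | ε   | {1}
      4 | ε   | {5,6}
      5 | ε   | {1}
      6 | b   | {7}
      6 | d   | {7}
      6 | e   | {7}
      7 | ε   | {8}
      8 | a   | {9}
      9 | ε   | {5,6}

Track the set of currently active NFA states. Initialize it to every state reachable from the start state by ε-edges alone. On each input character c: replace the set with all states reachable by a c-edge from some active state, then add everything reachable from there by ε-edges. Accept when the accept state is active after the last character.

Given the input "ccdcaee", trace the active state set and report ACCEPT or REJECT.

start: ε-closure({0}) = {0,1,2,4,5,6}
'c' @ 1: {1,3}  (accept∈set)
'c' @ 2: {}  — dead — no transitions
rest 'dcaee' ignored (set empty)
after full input: {}  (accept=1 not in)

Answer: REJECT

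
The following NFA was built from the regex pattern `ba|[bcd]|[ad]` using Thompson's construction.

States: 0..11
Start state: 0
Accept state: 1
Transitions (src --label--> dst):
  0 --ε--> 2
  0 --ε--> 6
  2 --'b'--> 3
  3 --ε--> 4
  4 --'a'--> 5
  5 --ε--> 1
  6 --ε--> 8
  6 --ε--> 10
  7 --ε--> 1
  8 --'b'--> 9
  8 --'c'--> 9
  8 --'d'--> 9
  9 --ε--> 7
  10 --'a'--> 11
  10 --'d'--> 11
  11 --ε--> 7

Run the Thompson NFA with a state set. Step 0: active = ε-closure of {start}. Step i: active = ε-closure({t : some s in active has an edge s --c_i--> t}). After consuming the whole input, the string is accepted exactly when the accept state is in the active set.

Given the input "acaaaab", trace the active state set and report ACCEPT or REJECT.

Answer: REJECT

Steps:
start: ε-closure({0}) = {0,2,6,8,10}
'a' @ 1: {1,7,11}  (accept∈set)
'c' @ 2: {}  — dead — no transitions
rest 'aaaab' ignored (set empty)
after full input: {}  (accept=1 not in)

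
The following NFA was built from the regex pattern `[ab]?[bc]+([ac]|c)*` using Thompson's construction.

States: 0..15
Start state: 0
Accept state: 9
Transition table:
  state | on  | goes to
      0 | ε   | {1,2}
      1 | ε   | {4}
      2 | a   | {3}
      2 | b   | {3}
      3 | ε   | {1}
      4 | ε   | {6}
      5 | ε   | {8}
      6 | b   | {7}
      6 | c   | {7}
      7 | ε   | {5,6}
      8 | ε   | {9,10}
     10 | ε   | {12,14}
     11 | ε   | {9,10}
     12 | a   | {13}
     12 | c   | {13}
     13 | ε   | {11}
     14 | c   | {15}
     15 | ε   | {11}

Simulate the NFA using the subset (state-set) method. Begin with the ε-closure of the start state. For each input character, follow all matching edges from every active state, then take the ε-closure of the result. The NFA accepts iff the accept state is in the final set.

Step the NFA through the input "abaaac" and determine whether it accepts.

start: ε-closure({0}) = {0,1,2,4,6}
'a' @ 1: {1,3,4,6}
'b' @ 2: {5,6,7,8,9,10,12,14}  ✓accept
'a' @ 3: {9,10,11,12,13,14}  ✓accept
'a' @ 4: {9,10,11,12,13,14}  ✓accept
'a' @ 5: {9,10,11,12,13,14}  ✓accept
'c' @ 6: {9,10,11,12,13,14,15}  ✓accept
end set {9,10,11,12,13,14,15} — state 9 in

Answer: ACCEPT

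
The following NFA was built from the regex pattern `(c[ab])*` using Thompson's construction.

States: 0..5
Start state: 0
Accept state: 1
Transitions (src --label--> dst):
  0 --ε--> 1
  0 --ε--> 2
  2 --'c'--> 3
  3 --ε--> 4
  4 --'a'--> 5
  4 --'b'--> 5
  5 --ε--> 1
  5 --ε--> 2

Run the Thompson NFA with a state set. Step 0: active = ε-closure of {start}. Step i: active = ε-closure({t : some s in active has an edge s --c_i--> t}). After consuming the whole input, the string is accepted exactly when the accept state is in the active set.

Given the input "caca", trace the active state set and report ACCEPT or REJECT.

Answer: ACCEPT

Trace:
start: ε-closure({0}) = {0,1,2}
'c' @ 1: {3,4}
'a' @ 2: {1,2,5}  (accept∈set)
'c' @ 3: {3,4}
'a' @ 4: {1,2,5}  (accept∈set)
final: {1,2,5}; accept 1 in set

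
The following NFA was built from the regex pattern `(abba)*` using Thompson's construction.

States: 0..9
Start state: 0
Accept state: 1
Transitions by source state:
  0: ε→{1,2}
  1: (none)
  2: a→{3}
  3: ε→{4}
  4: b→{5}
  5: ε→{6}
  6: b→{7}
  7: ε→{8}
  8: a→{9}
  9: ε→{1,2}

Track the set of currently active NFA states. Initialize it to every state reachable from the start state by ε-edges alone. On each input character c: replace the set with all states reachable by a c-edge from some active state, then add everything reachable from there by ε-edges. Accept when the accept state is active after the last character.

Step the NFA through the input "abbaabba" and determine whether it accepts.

initial (ε-close {0}): {0,1,2}
'a' @ 1: {3,4}
'b' @ 2: {5,6}
'b' @ 3: {7,8}
'a' @ 4: {1,2,9}  (accept∈set)
'a' @ 5: {3,4}
'b' @ 6: {5,6}
'b' @ 7: {7,8}
'a' @ 8: {1,2,9}  (accept∈set)
end set {1,2,9} — state 1 in

Answer: ACCEPT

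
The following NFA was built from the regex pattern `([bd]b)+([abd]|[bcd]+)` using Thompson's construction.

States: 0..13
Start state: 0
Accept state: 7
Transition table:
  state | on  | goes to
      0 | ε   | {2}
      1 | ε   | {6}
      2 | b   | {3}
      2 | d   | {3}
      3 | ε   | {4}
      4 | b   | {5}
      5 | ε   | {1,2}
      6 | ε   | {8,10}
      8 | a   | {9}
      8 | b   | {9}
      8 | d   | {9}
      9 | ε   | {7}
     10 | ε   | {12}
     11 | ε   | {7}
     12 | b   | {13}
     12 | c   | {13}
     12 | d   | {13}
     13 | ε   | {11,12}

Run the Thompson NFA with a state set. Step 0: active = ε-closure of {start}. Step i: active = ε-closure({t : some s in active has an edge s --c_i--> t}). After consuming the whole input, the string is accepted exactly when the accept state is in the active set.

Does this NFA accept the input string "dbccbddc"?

S₀ = ε-closure({0}) = {0,2}
'd' @ 1: {3,4}
'b' @ 2: {1,2,5,6,8,10,12}
'c' @ 3: {7,11,12,13}  (accept∈set)
'c' @ 4: {7,11,12,13}  (accept∈set)
'b' @ 5: {7,11,12,13}  (accept∈set)
'd' @ 6: {7,11,12,13}  (accept∈set)
'd' @ 7: {7,11,12,13}  (accept∈set)
'c' @ 8: {7,11,12,13}  (accept∈set)
after full input: {7,11,12,13}  (accept=7 in)

Answer: ACCEPT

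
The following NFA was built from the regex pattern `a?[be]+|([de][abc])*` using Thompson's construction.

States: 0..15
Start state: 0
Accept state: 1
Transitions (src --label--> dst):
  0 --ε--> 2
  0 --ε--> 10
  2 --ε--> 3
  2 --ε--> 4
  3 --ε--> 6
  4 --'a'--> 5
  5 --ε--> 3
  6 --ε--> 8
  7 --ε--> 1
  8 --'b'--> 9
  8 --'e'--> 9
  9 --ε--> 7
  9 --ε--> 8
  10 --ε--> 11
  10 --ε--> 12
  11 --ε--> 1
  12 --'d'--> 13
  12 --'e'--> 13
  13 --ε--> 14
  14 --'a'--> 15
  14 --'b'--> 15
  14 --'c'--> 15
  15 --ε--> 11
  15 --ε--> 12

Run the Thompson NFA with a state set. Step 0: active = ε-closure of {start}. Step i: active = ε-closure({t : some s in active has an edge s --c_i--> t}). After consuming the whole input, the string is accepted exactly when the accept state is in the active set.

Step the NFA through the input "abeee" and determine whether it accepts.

initial (ε-close {0}): {0,1,2,3,4,6,8,10,11,12}
'a' @ 1: {3,5,6,8}
'b' @ 2: {1,7,8,9}  [accepting]
'e' @ 3: {1,7,8,9}  [accepting]
'e' @ 4: {1,7,8,9}  [accepting]
'e' @ 5: {1,7,8,9}  [accepting]
end set {1,7,8,9} — state 1 in

Answer: ACCEPT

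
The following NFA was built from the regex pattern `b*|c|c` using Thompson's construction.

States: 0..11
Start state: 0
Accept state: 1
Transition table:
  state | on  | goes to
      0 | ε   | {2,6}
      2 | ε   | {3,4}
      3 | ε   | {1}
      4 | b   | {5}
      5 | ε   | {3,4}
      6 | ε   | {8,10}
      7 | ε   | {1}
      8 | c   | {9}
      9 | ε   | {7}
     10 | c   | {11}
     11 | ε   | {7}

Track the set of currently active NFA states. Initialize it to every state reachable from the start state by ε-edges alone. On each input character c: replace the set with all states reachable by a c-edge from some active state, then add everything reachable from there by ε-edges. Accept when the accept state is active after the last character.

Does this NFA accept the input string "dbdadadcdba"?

initial (ε-close {0}): {0,1,2,3,4,6,8,10}
'd' @ 1: {}  — no active states
rest 'bdadadcdba' ignored (set empty)
end set {} — state 1 not in

Answer: REJECT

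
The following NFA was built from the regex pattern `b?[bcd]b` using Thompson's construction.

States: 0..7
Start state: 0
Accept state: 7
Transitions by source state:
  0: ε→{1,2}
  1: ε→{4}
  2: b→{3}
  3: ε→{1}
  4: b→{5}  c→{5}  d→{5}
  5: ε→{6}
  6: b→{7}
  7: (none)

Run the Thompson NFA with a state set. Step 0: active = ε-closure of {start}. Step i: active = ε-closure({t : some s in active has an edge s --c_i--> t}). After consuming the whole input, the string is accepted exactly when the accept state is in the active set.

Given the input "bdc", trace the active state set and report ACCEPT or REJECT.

Answer: REJECT

Derivation:
start: ε-closure({0}) = {0,1,2,4}
'b' @ 1: {1,3,4,5,6}
'd' @ 2: {5,6}
'c' @ 3: {}  — dead — no transitions
final: {}; accept 7 not in set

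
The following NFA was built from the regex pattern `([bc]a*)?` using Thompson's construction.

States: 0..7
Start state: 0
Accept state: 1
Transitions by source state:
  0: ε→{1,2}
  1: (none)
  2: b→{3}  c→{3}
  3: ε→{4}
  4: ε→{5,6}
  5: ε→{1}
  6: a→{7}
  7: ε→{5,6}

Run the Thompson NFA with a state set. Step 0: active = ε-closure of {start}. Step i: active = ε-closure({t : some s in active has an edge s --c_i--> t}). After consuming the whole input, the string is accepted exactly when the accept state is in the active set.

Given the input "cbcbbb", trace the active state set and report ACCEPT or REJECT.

S₀ = ε-closure({0}) = {0,1,2}
'c' @ 1: {1,3,4,5,6}  [accepting]
'b' @ 2: {}  — no active states
rest 'cbbb' ignored (set empty)
after full input: {}  (accept=1 not in)

Answer: REJECT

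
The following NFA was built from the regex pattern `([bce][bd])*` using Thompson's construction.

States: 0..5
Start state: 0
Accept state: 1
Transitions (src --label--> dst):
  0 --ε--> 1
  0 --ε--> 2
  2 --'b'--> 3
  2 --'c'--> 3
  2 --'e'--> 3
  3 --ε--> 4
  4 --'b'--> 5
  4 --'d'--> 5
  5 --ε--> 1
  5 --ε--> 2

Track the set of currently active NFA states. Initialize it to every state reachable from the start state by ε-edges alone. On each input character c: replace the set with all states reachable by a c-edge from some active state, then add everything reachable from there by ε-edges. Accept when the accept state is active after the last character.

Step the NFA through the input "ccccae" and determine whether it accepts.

Answer: REJECT

Derivation:
S₀ = ε-closure({0}) = {0,1,2}
'c' @ 1: {3,4}
'c' @ 2: {}  — no active states
rest 'ccae' ignored (set empty)
final: {}; accept 1 not in set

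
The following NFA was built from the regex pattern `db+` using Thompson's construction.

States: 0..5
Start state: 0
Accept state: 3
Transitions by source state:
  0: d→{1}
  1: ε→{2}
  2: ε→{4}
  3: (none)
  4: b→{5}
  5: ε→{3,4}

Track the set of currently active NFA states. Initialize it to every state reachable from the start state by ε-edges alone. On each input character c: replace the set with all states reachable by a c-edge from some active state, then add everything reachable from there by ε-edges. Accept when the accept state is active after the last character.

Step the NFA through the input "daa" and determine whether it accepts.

Answer: REJECT

Trace:
initial (ε-close {0}): {0}
'd' @ 1: {1,2,4}
'a' @ 2: {}  — state set empty
rest 'a' ignored (set empty)
end set {} — state 3 not in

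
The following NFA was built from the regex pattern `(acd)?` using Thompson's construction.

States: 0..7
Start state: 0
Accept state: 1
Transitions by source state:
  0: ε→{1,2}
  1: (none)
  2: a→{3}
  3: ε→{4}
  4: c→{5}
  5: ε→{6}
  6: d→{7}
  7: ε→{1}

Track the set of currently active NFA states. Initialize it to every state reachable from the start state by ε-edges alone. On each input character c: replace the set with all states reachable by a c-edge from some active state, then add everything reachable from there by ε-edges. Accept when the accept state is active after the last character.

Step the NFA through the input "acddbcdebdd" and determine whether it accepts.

initial (ε-close {0}): {0,1,2}
'a' @ 1: {3,4}
'c' @ 2: {5,6}
'd' @ 3: {1,7}  [accepting]
'd' @ 4: {}  — state set empty
rest 'bcdebdd' ignored (set empty)
after full input: {}  (accept=1 not in)

Answer: REJECT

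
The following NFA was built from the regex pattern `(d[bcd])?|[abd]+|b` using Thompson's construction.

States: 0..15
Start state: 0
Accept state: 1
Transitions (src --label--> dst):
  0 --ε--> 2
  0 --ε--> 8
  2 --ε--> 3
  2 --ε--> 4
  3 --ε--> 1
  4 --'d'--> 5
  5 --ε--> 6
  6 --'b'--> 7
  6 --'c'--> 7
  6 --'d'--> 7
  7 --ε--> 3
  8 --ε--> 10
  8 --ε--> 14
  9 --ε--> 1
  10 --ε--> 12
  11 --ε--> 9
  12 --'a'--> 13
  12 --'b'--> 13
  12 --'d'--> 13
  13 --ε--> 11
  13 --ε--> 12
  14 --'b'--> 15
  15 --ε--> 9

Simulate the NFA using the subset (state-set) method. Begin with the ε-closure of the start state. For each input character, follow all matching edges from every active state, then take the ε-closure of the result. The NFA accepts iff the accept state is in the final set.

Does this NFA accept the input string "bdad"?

Answer: ACCEPT

Steps:
start: ε-closure({0}) = {0,1,2,3,4,8,10,12,14}
'b' @ 1: {1,9,11,12,13,15}  ✓accept
'd' @ 2: {1,9,11,12,13}  ✓accept
'a' @ 3: {1,9,11,12,13}  ✓accept
'd' @ 4: {1,9,11,12,13}  ✓accept
end set {1,9,11,12,13} — state 1 in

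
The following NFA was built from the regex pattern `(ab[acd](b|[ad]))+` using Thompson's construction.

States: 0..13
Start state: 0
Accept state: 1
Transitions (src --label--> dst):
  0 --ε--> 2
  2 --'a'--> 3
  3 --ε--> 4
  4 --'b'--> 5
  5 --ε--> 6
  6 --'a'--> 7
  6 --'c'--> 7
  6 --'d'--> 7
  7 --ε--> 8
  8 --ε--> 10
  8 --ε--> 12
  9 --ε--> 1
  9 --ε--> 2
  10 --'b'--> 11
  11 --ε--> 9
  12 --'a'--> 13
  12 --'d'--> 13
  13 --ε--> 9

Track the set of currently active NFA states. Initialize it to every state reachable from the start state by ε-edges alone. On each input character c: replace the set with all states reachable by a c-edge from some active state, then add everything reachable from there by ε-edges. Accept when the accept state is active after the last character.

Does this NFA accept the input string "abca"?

initial (ε-close {0}): {0,2}
'a' @ 1: {3,4}
'b' @ 2: {5,6}
'c' @ 3: {7,8,10,12}
'a' @ 4: {1,2,9,13}  (accept∈set)
final: {1,2,9,13}; accept 1 in set

Answer: ACCEPT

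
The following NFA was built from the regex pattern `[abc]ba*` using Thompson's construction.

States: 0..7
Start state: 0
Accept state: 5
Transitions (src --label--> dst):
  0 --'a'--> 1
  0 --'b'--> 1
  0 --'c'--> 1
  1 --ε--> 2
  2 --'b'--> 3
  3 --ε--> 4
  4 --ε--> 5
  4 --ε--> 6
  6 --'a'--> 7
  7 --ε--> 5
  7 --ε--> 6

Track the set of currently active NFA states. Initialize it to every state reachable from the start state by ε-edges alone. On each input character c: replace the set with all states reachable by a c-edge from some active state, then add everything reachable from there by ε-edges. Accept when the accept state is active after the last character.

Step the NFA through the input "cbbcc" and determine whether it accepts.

Answer: REJECT

Derivation:
start: ε-closure({0}) = {0}
'c' @ 1: {1,2}
'b' @ 2: {3,4,5,6}  (accept∈set)
'b' @ 3: {}  — state set empty
rest 'cc' ignored (set empty)
after full input: {}  (accept=5 not in)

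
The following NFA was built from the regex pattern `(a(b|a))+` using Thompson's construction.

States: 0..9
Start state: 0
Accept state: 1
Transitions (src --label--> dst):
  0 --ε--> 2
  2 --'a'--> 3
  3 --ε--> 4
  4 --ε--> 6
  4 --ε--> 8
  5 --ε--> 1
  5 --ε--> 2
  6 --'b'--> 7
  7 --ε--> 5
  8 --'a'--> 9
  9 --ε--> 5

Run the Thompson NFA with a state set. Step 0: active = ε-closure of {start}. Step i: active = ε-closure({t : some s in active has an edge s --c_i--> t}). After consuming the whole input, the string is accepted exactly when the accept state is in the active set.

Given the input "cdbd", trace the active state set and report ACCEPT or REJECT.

Answer: REJECT

Steps:
initial (ε-close {0}): {0,2}
'c' @ 1: {}  — dead — no transitions
rest 'dbd' ignored (set empty)
end set {} — state 1 not in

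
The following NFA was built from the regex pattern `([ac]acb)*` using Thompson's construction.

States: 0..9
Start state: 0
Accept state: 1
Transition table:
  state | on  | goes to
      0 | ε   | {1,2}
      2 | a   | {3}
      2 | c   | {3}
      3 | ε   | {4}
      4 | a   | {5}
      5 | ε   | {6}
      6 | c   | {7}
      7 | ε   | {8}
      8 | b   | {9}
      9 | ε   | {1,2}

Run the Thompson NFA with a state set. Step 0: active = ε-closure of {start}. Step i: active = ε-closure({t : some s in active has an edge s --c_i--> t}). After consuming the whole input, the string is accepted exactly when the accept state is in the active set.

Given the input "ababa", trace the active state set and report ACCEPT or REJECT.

Answer: REJECT

Derivation:
start: ε-closure({0}) = {0,1,2}
'a' @ 1: {3,4}
'b' @ 2: {}  — no active states
rest 'aba' ignored (set empty)
end set {} — state 1 not in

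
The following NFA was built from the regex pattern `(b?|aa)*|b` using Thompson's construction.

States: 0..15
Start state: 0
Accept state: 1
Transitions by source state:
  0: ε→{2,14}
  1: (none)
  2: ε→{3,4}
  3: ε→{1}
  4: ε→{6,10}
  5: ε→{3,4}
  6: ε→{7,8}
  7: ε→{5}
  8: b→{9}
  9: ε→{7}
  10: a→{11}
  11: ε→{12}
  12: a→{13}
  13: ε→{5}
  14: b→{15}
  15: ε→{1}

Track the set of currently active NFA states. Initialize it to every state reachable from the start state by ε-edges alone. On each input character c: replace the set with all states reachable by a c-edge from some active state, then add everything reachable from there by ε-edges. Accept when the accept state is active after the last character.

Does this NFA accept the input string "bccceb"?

Answer: REJECT

Derivation:
S₀ = ε-closure({0}) = {0,1,2,3,4,5,6,7,8,10,14}
'b' @ 1: {1,3,4,5,6,7,8,9,10,15}  ✓accept
'c' @ 2: {}  — state set empty
rest 'cceb' ignored (set empty)
final: {}; accept 1 not in set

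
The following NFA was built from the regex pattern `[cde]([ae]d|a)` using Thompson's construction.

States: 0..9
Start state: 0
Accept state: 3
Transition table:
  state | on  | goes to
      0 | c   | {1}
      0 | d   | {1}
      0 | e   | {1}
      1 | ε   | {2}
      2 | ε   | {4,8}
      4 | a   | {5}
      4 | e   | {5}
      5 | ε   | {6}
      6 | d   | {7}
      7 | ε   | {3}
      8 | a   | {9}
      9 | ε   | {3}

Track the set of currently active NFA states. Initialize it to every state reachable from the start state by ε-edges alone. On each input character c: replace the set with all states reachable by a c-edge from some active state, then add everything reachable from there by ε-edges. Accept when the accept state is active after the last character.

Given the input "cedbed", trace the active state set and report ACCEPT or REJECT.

Answer: REJECT

Trace:
start: ε-closure({0}) = {0}
'c' @ 1: {1,2,4,8}
'e' @ 2: {5,6}
'd' @ 3: {3,7}  ✓accept
'b' @ 4: {}  — dead — no transitions
rest 'ed' ignored (set empty)
final: {}; accept 3 not in set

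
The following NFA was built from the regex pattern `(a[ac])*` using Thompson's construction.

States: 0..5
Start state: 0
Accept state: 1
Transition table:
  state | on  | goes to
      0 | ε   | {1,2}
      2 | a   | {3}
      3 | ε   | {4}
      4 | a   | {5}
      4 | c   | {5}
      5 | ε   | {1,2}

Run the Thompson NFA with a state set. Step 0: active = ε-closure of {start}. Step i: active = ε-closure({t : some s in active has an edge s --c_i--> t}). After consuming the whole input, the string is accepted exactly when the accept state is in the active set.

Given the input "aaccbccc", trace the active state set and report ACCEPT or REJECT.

Answer: REJECT

Derivation:
start: ε-closure({0}) = {0,1,2}
'a' @ 1: {3,4}
'a' @ 2: {1,2,5}  (accept∈set)
'c' @ 3: {}  — state set empty
rest 'cbccc' ignored (set empty)
after full input: {}  (accept=1 not in)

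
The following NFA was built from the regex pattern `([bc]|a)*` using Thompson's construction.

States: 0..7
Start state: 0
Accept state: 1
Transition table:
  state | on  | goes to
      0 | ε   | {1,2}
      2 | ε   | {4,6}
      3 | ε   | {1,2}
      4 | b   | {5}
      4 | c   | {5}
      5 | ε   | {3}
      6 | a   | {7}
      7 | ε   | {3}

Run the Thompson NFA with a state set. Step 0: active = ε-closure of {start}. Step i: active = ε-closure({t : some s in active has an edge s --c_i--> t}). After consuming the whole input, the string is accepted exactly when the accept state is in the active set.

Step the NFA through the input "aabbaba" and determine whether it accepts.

Answer: ACCEPT

Steps:
S₀ = ε-closure({0}) = {0,1,2,4,6}
'a' @ 1: {1,2,3,4,6,7}  (accept∈set)
'a' @ 2: {1,2,3,4,6,7}  (accept∈set)
'b' @ 3: {1,2,3,4,5,6}  (accept∈set)
'b' @ 4: {1,2,3,4,5,6}  (accept∈set)
'a' @ 5: {1,2,3,4,6,7}  (accept∈set)
'b' @ 6: {1,2,3,4,5,6}  (accept∈set)
'a' @ 7: {1,2,3,4,6,7}  (accept∈set)
after full input: {1,2,3,4,6,7}  (accept=1 in)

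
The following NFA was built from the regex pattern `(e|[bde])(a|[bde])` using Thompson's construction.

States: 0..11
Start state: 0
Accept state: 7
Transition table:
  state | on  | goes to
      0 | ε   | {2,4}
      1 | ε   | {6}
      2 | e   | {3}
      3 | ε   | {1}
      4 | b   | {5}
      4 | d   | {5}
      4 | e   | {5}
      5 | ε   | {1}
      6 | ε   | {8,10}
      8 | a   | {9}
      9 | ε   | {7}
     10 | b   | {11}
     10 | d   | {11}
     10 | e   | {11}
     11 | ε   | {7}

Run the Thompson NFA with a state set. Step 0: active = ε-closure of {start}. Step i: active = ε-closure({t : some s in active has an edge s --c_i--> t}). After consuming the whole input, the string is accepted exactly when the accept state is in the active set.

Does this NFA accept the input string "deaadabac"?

start: ε-closure({0}) = {0,2,4}
'd' @ 1: {1,5,6,8,10}
'e' @ 2: {7,11}  ✓accept
'a' @ 3: {}  — no active states
rest 'adabac' ignored (set empty)
end set {} — state 7 not in

Answer: REJECT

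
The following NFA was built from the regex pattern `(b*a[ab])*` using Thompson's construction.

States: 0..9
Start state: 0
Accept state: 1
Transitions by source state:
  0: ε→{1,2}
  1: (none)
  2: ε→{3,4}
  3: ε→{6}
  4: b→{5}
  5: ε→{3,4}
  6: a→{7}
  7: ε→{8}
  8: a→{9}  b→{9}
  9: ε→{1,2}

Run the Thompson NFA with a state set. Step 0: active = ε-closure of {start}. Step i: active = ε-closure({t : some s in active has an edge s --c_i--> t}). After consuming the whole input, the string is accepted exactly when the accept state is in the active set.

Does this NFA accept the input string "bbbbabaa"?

Answer: ACCEPT

Trace:
start: ε-closure({0}) = {0,1,2,3,4,6}
'b' @ 1: {3,4,5,6}
'b' @ 2: {3,4,5,6}
'b' @ 3: {3,4,5,6}
'b' @ 4: {3,4,5,6}
'a' @ 5: {7,8}
'b' @ 6: {1,2,3,4,6,9}  [accepting]
'a' @ 7: {7,8}
'a' @ 8: {1,2,3,4,6,9}  [accepting]
end set {1,2,3,4,6,9} — state 1 in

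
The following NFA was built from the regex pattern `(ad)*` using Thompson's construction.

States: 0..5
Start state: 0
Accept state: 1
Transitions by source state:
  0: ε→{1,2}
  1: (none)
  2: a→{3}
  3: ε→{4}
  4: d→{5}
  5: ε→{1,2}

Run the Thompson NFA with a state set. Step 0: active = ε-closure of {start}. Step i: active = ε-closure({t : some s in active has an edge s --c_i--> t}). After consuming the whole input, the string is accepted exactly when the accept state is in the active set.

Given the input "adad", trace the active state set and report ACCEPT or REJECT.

Answer: ACCEPT

Steps:
S₀ = ε-closure({0}) = {0,1,2}
'a' @ 1: {3,4}
'd' @ 2: {1,2,5}  (accept∈set)
'a' @ 3: {3,4}
'd' @ 4: {1,2,5}  (accept∈set)
after full input: {1,2,5}  (accept=1 in)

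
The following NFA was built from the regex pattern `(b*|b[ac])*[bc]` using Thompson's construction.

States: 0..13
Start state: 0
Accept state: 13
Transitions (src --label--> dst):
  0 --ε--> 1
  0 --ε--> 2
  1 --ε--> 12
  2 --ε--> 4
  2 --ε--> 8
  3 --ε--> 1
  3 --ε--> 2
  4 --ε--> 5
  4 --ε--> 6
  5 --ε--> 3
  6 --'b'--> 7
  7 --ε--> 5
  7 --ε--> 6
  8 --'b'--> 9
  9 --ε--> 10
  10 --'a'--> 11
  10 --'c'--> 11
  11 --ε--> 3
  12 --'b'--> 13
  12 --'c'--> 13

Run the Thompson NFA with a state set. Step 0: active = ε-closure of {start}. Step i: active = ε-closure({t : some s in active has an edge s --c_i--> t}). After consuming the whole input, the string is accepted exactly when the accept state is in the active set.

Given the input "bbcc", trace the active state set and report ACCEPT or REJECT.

Answer: ACCEPT

Derivation:
start: ε-closure({0}) = {0,1,2,3,4,5,6,8,12}
'b' @ 1: {1,2,3,4,5,6,7,8,9,10,12,13}  (accept∈set)
'b' @ 2: {1,2,3,4,5,6,7,8,9,10,12,13}  (accept∈set)
'c' @ 3: {1,2,3,4,5,6,8,11,12,13}  (accept∈set)
'c' @ 4: {13}  (accept∈set)
end set {13} — state 13 in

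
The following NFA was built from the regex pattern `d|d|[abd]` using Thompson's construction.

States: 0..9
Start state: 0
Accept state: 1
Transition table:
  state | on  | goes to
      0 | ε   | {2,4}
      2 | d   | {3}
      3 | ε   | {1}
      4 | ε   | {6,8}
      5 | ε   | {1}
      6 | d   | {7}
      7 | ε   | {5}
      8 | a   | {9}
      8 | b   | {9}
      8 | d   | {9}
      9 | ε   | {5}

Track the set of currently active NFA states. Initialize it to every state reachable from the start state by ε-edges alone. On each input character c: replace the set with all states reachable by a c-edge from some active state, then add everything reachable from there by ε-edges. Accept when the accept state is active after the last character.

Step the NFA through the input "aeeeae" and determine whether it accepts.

Answer: REJECT

Derivation:
initial (ε-close {0}): {0,2,4,6,8}
'a' @ 1: {1,5,9}  ✓accept
'e' @ 2: {}  — no active states
rest 'eeae' ignored (set empty)
end set {} — state 1 not in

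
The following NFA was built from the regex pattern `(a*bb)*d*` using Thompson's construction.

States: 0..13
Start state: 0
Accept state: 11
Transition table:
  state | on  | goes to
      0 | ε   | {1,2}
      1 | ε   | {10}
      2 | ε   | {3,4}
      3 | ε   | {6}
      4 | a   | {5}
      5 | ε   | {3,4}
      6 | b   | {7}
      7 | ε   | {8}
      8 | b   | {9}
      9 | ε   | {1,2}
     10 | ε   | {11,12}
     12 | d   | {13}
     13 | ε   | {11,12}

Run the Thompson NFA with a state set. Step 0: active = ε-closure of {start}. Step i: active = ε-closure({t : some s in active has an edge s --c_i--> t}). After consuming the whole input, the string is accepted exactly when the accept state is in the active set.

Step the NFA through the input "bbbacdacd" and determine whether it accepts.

initial (ε-close {0}): {0,1,2,3,4,6,10,11,12}
'b' @ 1: {7,8}
'b' @ 2: {1,2,3,4,6,9,10,11,12}  ✓accept
'b' @ 3: {7,8}
'a' @ 4: {}  — no active states
rest 'cdacd' ignored (set empty)
end set {} — state 11 not in

Answer: REJECT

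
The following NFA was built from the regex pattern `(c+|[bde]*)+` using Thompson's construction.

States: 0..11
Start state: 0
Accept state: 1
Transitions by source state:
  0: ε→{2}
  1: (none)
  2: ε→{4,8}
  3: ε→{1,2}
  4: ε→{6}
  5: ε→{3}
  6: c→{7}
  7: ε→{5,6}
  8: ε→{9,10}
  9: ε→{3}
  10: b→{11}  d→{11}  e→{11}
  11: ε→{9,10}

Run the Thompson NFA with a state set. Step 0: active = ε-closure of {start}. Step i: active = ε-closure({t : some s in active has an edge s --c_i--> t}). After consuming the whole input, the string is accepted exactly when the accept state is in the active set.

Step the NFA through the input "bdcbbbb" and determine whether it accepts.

initial (ε-close {0}): {0,1,2,3,4,6,8,9,10}
'b' @ 1: {1,2,3,4,6,8,9,10,11}  (accept∈set)
'd' @ 2: {1,2,3,4,6,8,9,10,11}  (accept∈set)
'c' @ 3: {1,2,3,4,5,6,7,8,9,10}  (accept∈set)
'b' @ 4: {1,2,3,4,6,8,9,10,11}  (accept∈set)
'b' @ 5: {1,2,3,4,6,8,9,10,11}  (accept∈set)
'b' @ 6: {1,2,3,4,6,8,9,10,11}  (accept∈set)
'b' @ 7: {1,2,3,4,6,8,9,10,11}  (accept∈set)
final: {1,2,3,4,6,8,9,10,11}; accept 1 in set

Answer: ACCEPT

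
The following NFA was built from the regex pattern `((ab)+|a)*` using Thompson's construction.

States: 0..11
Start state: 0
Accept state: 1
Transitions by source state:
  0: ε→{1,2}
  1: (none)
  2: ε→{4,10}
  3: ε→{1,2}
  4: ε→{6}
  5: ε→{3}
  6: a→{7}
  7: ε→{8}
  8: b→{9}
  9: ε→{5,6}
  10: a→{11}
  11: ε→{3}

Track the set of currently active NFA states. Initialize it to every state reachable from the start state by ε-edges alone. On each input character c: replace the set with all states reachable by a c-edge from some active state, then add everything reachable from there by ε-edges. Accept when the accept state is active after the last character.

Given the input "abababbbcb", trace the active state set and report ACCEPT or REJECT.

initial (ε-close {0}): {0,1,2,4,6,10}
'a' @ 1: {1,2,3,4,6,7,8,10,11}  (accept∈set)
'b' @ 2: {1,2,3,4,5,6,9,10}  (accept∈set)
'a' @ 3: {1,2,3,4,6,7,8,10,11}  (accept∈set)
'b' @ 4: {1,2,3,4,5,6,9,10}  (accept∈set)
'a' @ 5: {1,2,3,4,6,7,8,10,11}  (accept∈set)
'b' @ 6: {1,2,3,4,5,6,9,10}  (accept∈set)
'b' @ 7: {}  — state set empty
rest 'bcb' ignored (set empty)
end set {} — state 1 not in

Answer: REJECT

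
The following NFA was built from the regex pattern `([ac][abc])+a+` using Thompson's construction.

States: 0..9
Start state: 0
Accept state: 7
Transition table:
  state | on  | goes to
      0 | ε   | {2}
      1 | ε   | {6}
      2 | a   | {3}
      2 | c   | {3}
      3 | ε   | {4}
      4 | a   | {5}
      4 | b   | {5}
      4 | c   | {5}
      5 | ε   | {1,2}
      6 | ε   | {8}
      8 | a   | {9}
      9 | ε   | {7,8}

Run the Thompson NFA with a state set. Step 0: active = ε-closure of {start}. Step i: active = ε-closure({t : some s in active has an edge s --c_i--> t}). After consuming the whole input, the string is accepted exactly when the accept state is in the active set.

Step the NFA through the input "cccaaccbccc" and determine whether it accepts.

start: ε-closure({0}) = {0,2}
'c' @ 1: {3,4}
'c' @ 2: {1,2,5,6,8}
'c' @ 3: {3,4}
'a' @ 4: {1,2,5,6,8}
'a' @ 5: {3,4,7,8,9}  [accepting]
'c' @ 6: {1,2,5,6,8}
'c' @ 7: {3,4}
'b' @ 8: {1,2,5,6,8}
'c' @ 9: {3,4}
'c' @ 10: {1,2,5,6,8}
'c' @ 11: {3,4}
final: {3,4}; accept 7 not in set

Answer: REJECT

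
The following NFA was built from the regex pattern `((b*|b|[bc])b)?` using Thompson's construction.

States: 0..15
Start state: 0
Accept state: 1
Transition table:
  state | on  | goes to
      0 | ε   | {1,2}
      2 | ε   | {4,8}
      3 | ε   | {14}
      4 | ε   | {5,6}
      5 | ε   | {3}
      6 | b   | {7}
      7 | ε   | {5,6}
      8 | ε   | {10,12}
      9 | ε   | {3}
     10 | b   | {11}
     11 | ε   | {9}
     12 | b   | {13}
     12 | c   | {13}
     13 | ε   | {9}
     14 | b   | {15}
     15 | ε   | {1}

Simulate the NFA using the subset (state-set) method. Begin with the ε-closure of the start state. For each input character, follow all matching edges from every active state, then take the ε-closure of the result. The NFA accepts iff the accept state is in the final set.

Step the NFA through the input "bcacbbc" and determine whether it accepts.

S₀ = ε-closure({0}) = {0,1,2,3,4,5,6,8,10,12,14}
'b' @ 1: {1,3,5,6,7,9,11,13,14,15}  ✓accept
'c' @ 2: {}  — no active states
rest 'acbbc' ignored (set empty)
after full input: {}  (accept=1 not in)

Answer: REJECT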